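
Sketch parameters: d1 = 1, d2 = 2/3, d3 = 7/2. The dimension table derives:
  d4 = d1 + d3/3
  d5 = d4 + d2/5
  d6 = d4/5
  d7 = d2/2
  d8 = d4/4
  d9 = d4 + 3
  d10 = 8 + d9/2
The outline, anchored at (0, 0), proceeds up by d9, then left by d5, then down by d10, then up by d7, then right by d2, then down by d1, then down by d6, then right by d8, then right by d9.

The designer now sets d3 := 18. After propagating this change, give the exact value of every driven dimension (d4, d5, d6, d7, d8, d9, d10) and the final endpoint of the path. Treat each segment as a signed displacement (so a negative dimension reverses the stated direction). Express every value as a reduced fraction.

Apply edit: d3 := 18
  d4 = d1 + d3/3 = 7
  d5 = d4 + d2/5 = 107/15
  d6 = d4/5 = 7/5
  d7 = d2/2 = 1/3
  d8 = d4/4 = 7/4
  d9 = d4 + 3 = 10
  d10 = 8 + d9/2 = 13
Walk from origin (0, 0):
  seg 1: up by d9 = 10 → (0, 10)
  seg 2: left by d5 = 107/15 → (-107/15, 10)
  seg 3: down by d10 = 13 → (-107/15, -3)
  seg 4: up by d7 = 1/3 → (-107/15, -8/3)
  seg 5: right by d2 = 2/3 → (-97/15, -8/3)
  seg 6: down by d1 = 1 → (-97/15, -11/3)
  seg 7: down by d6 = 7/5 → (-97/15, -76/15)
  seg 8: right by d8 = 7/4 → (-283/60, -76/15)
  seg 9: right by d9 = 10 → (317/60, -76/15)

d4 = 7
d5 = 107/15
d6 = 7/5
d7 = 1/3
d8 = 7/4
d9 = 10
d10 = 13
endpoint = (317/60, -76/15)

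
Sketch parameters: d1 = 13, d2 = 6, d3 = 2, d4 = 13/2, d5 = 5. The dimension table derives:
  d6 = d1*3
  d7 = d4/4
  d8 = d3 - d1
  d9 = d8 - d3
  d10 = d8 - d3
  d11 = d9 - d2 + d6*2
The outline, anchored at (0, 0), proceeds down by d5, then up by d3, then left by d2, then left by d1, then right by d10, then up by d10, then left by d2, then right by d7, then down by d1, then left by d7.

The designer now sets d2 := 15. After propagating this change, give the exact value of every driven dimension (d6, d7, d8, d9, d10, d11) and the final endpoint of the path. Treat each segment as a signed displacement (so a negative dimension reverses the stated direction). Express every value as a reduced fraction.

Apply edit: d2 := 15
  d6 = d1*3 = 39
  d7 = d4/4 = 13/8
  d8 = d3 - d1 = -11
  d9 = d8 - d3 = -13
  d10 = d8 - d3 = -13
  d11 = d9 - d2 + d6*2 = 50
Walk from origin (0, 0):
  seg 1: down by d5 = 5 → (0, -5)
  seg 2: up by d3 = 2 → (0, -3)
  seg 3: left by d2 = 15 → (-15, -3)
  seg 4: left by d1 = 13 → (-28, -3)
  seg 5: right by d10 = -13 → (-41, -3)
  seg 6: up by d10 = -13 → (-41, -16)
  seg 7: left by d2 = 15 → (-56, -16)
  seg 8: right by d7 = 13/8 → (-435/8, -16)
  seg 9: down by d1 = 13 → (-435/8, -29)
  seg 10: left by d7 = 13/8 → (-56, -29)

d6 = 39
d7 = 13/8
d8 = -11
d9 = -13
d10 = -13
d11 = 50
endpoint = (-56, -29)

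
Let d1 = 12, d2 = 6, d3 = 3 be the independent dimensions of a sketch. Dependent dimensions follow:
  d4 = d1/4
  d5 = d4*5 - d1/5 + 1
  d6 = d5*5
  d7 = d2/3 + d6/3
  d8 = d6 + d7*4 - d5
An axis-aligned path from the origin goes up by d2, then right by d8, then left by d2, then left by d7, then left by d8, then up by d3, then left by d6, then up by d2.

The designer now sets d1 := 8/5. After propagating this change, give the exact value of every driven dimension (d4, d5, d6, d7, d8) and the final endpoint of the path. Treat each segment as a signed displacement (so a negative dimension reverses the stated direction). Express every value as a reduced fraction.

Apply edit: d1 := 8/5
  d4 = d1/4 = 2/5
  d5 = d4*5 - d1/5 + 1 = 67/25
  d6 = d5*5 = 67/5
  d7 = d2/3 + d6/3 = 97/15
  d8 = d6 + d7*4 - d5 = 2744/75
Walk from origin (0, 0):
  seg 1: up by d2 = 6 → (0, 6)
  seg 2: right by d8 = 2744/75 → (2744/75, 6)
  seg 3: left by d2 = 6 → (2294/75, 6)
  seg 4: left by d7 = 97/15 → (603/25, 6)
  seg 5: left by d8 = 2744/75 → (-187/15, 6)
  seg 6: up by d3 = 3 → (-187/15, 9)
  seg 7: left by d6 = 67/5 → (-388/15, 9)
  seg 8: up by d2 = 6 → (-388/15, 15)

d4 = 2/5
d5 = 67/25
d6 = 67/5
d7 = 97/15
d8 = 2744/75
endpoint = (-388/15, 15)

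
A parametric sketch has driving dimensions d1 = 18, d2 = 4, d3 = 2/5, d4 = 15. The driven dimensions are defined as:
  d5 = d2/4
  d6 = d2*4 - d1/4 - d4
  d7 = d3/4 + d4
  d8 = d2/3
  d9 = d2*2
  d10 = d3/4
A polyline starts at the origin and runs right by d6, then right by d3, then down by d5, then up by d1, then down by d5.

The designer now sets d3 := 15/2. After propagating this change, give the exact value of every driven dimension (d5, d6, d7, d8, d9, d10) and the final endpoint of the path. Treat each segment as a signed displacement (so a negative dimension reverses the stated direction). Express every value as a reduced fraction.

Apply edit: d3 := 15/2
  d5 = d2/4 = 1
  d6 = d2*4 - d1/4 - d4 = -7/2
  d7 = d3/4 + d4 = 135/8
  d8 = d2/3 = 4/3
  d9 = d2*2 = 8
  d10 = d3/4 = 15/8
Walk from origin (0, 0):
  seg 1: right by d6 = -7/2 → (-7/2, 0)
  seg 2: right by d3 = 15/2 → (4, 0)
  seg 3: down by d5 = 1 → (4, -1)
  seg 4: up by d1 = 18 → (4, 17)
  seg 5: down by d5 = 1 → (4, 16)

d5 = 1
d6 = -7/2
d7 = 135/8
d8 = 4/3
d9 = 8
d10 = 15/8
endpoint = (4, 16)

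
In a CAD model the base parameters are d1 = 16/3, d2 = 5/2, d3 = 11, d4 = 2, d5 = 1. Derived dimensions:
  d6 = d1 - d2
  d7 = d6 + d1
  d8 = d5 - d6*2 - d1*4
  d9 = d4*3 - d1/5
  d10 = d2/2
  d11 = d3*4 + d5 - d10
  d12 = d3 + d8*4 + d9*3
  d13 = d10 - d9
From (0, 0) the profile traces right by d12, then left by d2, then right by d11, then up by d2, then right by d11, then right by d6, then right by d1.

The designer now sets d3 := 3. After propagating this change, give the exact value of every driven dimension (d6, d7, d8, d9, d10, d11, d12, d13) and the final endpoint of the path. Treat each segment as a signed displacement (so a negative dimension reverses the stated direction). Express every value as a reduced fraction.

d6 = 17/6
d7 = 49/6
d8 = -26
d9 = 74/15
d10 = 5/4
d11 = 47/4
d12 = -431/5
d13 = -221/60
endpoint = (-1711/30, 5/2)

Apply edit: d3 := 3
  d6 = d1 - d2 = 17/6
  d7 = d6 + d1 = 49/6
  d8 = d5 - d6*2 - d1*4 = -26
  d9 = d4*3 - d1/5 = 74/15
  d10 = d2/2 = 5/4
  d11 = d3*4 + d5 - d10 = 47/4
  d12 = d3 + d8*4 + d9*3 = -431/5
  d13 = d10 - d9 = -221/60
Walk from origin (0, 0):
  seg 1: right by d12 = -431/5 → (-431/5, 0)
  seg 2: left by d2 = 5/2 → (-887/10, 0)
  seg 3: right by d11 = 47/4 → (-1539/20, 0)
  seg 4: up by d2 = 5/2 → (-1539/20, 5/2)
  seg 5: right by d11 = 47/4 → (-326/5, 5/2)
  seg 6: right by d6 = 17/6 → (-1871/30, 5/2)
  seg 7: right by d1 = 16/3 → (-1711/30, 5/2)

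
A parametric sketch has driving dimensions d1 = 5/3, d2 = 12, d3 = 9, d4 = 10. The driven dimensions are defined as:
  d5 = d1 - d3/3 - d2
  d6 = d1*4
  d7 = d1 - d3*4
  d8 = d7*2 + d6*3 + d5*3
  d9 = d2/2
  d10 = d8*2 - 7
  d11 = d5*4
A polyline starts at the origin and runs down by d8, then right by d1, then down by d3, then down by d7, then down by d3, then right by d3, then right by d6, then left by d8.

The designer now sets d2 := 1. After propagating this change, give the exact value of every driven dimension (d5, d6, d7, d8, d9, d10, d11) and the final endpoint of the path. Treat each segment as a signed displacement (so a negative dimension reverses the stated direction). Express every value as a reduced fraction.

Apply edit: d2 := 1
  d5 = d1 - d3/3 - d2 = -7/3
  d6 = d1*4 = 20/3
  d7 = d1 - d3*4 = -103/3
  d8 = d7*2 + d6*3 + d5*3 = -167/3
  d9 = d2/2 = 1/2
  d10 = d8*2 - 7 = -355/3
  d11 = d5*4 = -28/3
Walk from origin (0, 0):
  seg 1: down by d8 = -167/3 → (0, 167/3)
  seg 2: right by d1 = 5/3 → (5/3, 167/3)
  seg 3: down by d3 = 9 → (5/3, 140/3)
  seg 4: down by d7 = -103/3 → (5/3, 81)
  seg 5: down by d3 = 9 → (5/3, 72)
  seg 6: right by d3 = 9 → (32/3, 72)
  seg 7: right by d6 = 20/3 → (52/3, 72)
  seg 8: left by d8 = -167/3 → (73, 72)

d5 = -7/3
d6 = 20/3
d7 = -103/3
d8 = -167/3
d9 = 1/2
d10 = -355/3
d11 = -28/3
endpoint = (73, 72)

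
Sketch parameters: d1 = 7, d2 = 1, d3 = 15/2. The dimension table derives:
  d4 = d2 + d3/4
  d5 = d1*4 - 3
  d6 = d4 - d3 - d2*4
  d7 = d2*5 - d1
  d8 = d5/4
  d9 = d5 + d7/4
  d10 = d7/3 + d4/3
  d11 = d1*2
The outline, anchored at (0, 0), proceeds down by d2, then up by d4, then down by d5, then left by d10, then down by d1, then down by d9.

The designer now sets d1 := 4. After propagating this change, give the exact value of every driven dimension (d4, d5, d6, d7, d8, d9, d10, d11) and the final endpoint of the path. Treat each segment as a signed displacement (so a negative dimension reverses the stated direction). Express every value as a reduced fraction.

d4 = 23/8
d5 = 13
d6 = -69/8
d7 = 1
d8 = 13/4
d9 = 53/4
d10 = 31/24
d11 = 8
endpoint = (-31/24, -227/8)

Apply edit: d1 := 4
  d4 = d2 + d3/4 = 23/8
  d5 = d1*4 - 3 = 13
  d6 = d4 - d3 - d2*4 = -69/8
  d7 = d2*5 - d1 = 1
  d8 = d5/4 = 13/4
  d9 = d5 + d7/4 = 53/4
  d10 = d7/3 + d4/3 = 31/24
  d11 = d1*2 = 8
Walk from origin (0, 0):
  seg 1: down by d2 = 1 → (0, -1)
  seg 2: up by d4 = 23/8 → (0, 15/8)
  seg 3: down by d5 = 13 → (0, -89/8)
  seg 4: left by d10 = 31/24 → (-31/24, -89/8)
  seg 5: down by d1 = 4 → (-31/24, -121/8)
  seg 6: down by d9 = 53/4 → (-31/24, -227/8)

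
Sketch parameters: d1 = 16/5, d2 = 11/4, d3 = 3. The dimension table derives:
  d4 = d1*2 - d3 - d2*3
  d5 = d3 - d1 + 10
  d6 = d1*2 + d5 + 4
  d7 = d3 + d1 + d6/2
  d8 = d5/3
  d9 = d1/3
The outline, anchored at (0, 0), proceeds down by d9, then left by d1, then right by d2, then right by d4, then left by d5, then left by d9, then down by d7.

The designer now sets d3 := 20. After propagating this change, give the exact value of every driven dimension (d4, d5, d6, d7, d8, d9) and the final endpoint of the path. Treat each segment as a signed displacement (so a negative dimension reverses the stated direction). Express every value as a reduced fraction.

Apply edit: d3 := 20
  d4 = d1*2 - d3 - d2*3 = -437/20
  d5 = d3 - d1 + 10 = 134/5
  d6 = d1*2 + d5 + 4 = 186/5
  d7 = d3 + d1 + d6/2 = 209/5
  d8 = d5/3 = 134/15
  d9 = d1/3 = 16/15
Walk from origin (0, 0):
  seg 1: down by d9 = 16/15 → (0, -16/15)
  seg 2: left by d1 = 16/5 → (-16/5, -16/15)
  seg 3: right by d2 = 11/4 → (-9/20, -16/15)
  seg 4: right by d4 = -437/20 → (-223/10, -16/15)
  seg 5: left by d5 = 134/5 → (-491/10, -16/15)
  seg 6: left by d9 = 16/15 → (-301/6, -16/15)
  seg 7: down by d7 = 209/5 → (-301/6, -643/15)

d4 = -437/20
d5 = 134/5
d6 = 186/5
d7 = 209/5
d8 = 134/15
d9 = 16/15
endpoint = (-301/6, -643/15)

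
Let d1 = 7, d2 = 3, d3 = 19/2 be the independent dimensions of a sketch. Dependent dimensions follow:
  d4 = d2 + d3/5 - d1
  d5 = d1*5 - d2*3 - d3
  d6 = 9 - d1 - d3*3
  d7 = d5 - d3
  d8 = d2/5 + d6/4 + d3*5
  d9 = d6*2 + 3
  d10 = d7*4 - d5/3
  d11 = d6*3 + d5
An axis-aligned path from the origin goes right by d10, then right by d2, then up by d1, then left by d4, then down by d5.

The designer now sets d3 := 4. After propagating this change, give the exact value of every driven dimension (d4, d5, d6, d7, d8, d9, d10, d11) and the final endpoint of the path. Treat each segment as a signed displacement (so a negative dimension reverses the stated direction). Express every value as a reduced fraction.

d4 = -16/5
d5 = 22
d6 = -10
d7 = 18
d8 = 181/10
d9 = -17
d10 = 194/3
d11 = -8
endpoint = (1063/15, -15)

Apply edit: d3 := 4
  d4 = d2 + d3/5 - d1 = -16/5
  d5 = d1*5 - d2*3 - d3 = 22
  d6 = 9 - d1 - d3*3 = -10
  d7 = d5 - d3 = 18
  d8 = d2/5 + d6/4 + d3*5 = 181/10
  d9 = d6*2 + 3 = -17
  d10 = d7*4 - d5/3 = 194/3
  d11 = d6*3 + d5 = -8
Walk from origin (0, 0):
  seg 1: right by d10 = 194/3 → (194/3, 0)
  seg 2: right by d2 = 3 → (203/3, 0)
  seg 3: up by d1 = 7 → (203/3, 7)
  seg 4: left by d4 = -16/5 → (1063/15, 7)
  seg 5: down by d5 = 22 → (1063/15, -15)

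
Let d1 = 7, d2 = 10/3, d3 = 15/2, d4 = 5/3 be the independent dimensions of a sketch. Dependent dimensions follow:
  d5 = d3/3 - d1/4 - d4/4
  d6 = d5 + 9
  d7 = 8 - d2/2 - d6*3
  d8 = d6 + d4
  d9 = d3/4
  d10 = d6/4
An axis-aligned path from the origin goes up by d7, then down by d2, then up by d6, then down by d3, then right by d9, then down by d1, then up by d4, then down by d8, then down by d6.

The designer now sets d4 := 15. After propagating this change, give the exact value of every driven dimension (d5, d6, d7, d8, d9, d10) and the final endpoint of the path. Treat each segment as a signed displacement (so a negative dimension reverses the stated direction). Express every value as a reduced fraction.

d5 = -3
d6 = 6
d7 = -35/3
d8 = 21
d9 = 15/8
d10 = 3/2
endpoint = (15/8, -71/2)

Apply edit: d4 := 15
  d5 = d3/3 - d1/4 - d4/4 = -3
  d6 = d5 + 9 = 6
  d7 = 8 - d2/2 - d6*3 = -35/3
  d8 = d6 + d4 = 21
  d9 = d3/4 = 15/8
  d10 = d6/4 = 3/2
Walk from origin (0, 0):
  seg 1: up by d7 = -35/3 → (0, -35/3)
  seg 2: down by d2 = 10/3 → (0, -15)
  seg 3: up by d6 = 6 → (0, -9)
  seg 4: down by d3 = 15/2 → (0, -33/2)
  seg 5: right by d9 = 15/8 → (15/8, -33/2)
  seg 6: down by d1 = 7 → (15/8, -47/2)
  seg 7: up by d4 = 15 → (15/8, -17/2)
  seg 8: down by d8 = 21 → (15/8, -59/2)
  seg 9: down by d6 = 6 → (15/8, -71/2)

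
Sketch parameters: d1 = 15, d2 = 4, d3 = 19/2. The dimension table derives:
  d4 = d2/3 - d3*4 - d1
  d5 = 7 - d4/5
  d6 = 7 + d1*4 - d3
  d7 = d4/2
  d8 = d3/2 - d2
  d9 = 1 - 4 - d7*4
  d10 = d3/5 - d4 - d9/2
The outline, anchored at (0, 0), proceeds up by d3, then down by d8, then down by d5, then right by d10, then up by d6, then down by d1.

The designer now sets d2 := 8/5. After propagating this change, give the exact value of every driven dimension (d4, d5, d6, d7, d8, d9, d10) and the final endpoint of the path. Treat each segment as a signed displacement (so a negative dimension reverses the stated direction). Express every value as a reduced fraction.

d4 = -787/15
d5 = 1312/75
d6 = 115/2
d7 = -787/30
d8 = 63/20
d9 = 1529/15
d10 = 17/5
endpoint = (17/5, 9407/300)

Apply edit: d2 := 8/5
  d4 = d2/3 - d3*4 - d1 = -787/15
  d5 = 7 - d4/5 = 1312/75
  d6 = 7 + d1*4 - d3 = 115/2
  d7 = d4/2 = -787/30
  d8 = d3/2 - d2 = 63/20
  d9 = 1 - 4 - d7*4 = 1529/15
  d10 = d3/5 - d4 - d9/2 = 17/5
Walk from origin (0, 0):
  seg 1: up by d3 = 19/2 → (0, 19/2)
  seg 2: down by d8 = 63/20 → (0, 127/20)
  seg 3: down by d5 = 1312/75 → (0, -3343/300)
  seg 4: right by d10 = 17/5 → (17/5, -3343/300)
  seg 5: up by d6 = 115/2 → (17/5, 13907/300)
  seg 6: down by d1 = 15 → (17/5, 9407/300)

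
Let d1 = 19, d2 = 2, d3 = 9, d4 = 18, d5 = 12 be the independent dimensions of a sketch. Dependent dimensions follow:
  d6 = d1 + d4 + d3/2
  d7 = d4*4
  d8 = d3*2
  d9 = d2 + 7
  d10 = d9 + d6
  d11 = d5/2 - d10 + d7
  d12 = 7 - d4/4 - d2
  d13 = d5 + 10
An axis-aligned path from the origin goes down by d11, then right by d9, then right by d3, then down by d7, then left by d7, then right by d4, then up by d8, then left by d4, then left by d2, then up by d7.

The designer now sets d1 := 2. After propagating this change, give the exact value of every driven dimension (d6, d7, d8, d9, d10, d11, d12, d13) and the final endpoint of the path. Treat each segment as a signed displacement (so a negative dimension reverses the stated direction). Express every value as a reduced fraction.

Apply edit: d1 := 2
  d6 = d1 + d4 + d3/2 = 49/2
  d7 = d4*4 = 72
  d8 = d3*2 = 18
  d9 = d2 + 7 = 9
  d10 = d9 + d6 = 67/2
  d11 = d5/2 - d10 + d7 = 89/2
  d12 = 7 - d4/4 - d2 = 1/2
  d13 = d5 + 10 = 22
Walk from origin (0, 0):
  seg 1: down by d11 = 89/2 → (0, -89/2)
  seg 2: right by d9 = 9 → (9, -89/2)
  seg 3: right by d3 = 9 → (18, -89/2)
  seg 4: down by d7 = 72 → (18, -233/2)
  seg 5: left by d7 = 72 → (-54, -233/2)
  seg 6: right by d4 = 18 → (-36, -233/2)
  seg 7: up by d8 = 18 → (-36, -197/2)
  seg 8: left by d4 = 18 → (-54, -197/2)
  seg 9: left by d2 = 2 → (-56, -197/2)
  seg 10: up by d7 = 72 → (-56, -53/2)

d6 = 49/2
d7 = 72
d8 = 18
d9 = 9
d10 = 67/2
d11 = 89/2
d12 = 1/2
d13 = 22
endpoint = (-56, -53/2)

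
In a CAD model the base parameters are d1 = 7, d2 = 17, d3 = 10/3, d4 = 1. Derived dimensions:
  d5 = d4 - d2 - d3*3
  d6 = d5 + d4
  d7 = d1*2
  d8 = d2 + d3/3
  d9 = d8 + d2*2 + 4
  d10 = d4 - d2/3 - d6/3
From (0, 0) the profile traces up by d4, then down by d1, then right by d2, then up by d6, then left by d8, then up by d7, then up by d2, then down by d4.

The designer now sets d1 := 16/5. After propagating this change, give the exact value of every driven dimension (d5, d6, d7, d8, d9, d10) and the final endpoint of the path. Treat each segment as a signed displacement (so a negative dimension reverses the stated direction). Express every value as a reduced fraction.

Apply edit: d1 := 16/5
  d5 = d4 - d2 - d3*3 = -26
  d6 = d5 + d4 = -25
  d7 = d1*2 = 32/5
  d8 = d2 + d3/3 = 163/9
  d9 = d8 + d2*2 + 4 = 505/9
  d10 = d4 - d2/3 - d6/3 = 11/3
Walk from origin (0, 0):
  seg 1: up by d4 = 1 → (0, 1)
  seg 2: down by d1 = 16/5 → (0, -11/5)
  seg 3: right by d2 = 17 → (17, -11/5)
  seg 4: up by d6 = -25 → (17, -136/5)
  seg 5: left by d8 = 163/9 → (-10/9, -136/5)
  seg 6: up by d7 = 32/5 → (-10/9, -104/5)
  seg 7: up by d2 = 17 → (-10/9, -19/5)
  seg 8: down by d4 = 1 → (-10/9, -24/5)

d5 = -26
d6 = -25
d7 = 32/5
d8 = 163/9
d9 = 505/9
d10 = 11/3
endpoint = (-10/9, -24/5)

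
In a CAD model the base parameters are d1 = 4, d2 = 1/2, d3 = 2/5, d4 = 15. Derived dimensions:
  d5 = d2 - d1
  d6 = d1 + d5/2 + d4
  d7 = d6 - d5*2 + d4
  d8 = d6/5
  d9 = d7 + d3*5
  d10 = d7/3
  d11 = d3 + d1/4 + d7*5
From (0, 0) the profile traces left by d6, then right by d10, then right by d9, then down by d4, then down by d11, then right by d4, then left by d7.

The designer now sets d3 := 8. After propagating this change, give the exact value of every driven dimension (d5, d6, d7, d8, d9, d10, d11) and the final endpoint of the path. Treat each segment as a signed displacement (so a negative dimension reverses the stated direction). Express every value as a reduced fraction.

d5 = -7/2
d6 = 69/4
d7 = 157/4
d8 = 69/20
d9 = 317/4
d10 = 157/12
d11 = 821/4
endpoint = (305/6, -881/4)

Apply edit: d3 := 8
  d5 = d2 - d1 = -7/2
  d6 = d1 + d5/2 + d4 = 69/4
  d7 = d6 - d5*2 + d4 = 157/4
  d8 = d6/5 = 69/20
  d9 = d7 + d3*5 = 317/4
  d10 = d7/3 = 157/12
  d11 = d3 + d1/4 + d7*5 = 821/4
Walk from origin (0, 0):
  seg 1: left by d6 = 69/4 → (-69/4, 0)
  seg 2: right by d10 = 157/12 → (-25/6, 0)
  seg 3: right by d9 = 317/4 → (901/12, 0)
  seg 4: down by d4 = 15 → (901/12, -15)
  seg 5: down by d11 = 821/4 → (901/12, -881/4)
  seg 6: right by d4 = 15 → (1081/12, -881/4)
  seg 7: left by d7 = 157/4 → (305/6, -881/4)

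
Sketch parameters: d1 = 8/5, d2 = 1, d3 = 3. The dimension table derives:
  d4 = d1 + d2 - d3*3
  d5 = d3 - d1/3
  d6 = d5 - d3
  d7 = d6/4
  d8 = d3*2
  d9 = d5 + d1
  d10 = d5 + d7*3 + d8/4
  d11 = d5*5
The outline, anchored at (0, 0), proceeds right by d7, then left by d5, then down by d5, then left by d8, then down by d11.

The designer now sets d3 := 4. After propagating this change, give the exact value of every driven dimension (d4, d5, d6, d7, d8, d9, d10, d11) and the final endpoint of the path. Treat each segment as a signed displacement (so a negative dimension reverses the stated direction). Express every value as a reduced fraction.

d4 = -47/5
d5 = 52/15
d6 = -8/15
d7 = -2/15
d8 = 8
d9 = 76/15
d10 = 76/15
d11 = 52/3
endpoint = (-58/5, -104/5)

Apply edit: d3 := 4
  d4 = d1 + d2 - d3*3 = -47/5
  d5 = d3 - d1/3 = 52/15
  d6 = d5 - d3 = -8/15
  d7 = d6/4 = -2/15
  d8 = d3*2 = 8
  d9 = d5 + d1 = 76/15
  d10 = d5 + d7*3 + d8/4 = 76/15
  d11 = d5*5 = 52/3
Walk from origin (0, 0):
  seg 1: right by d7 = -2/15 → (-2/15, 0)
  seg 2: left by d5 = 52/15 → (-18/5, 0)
  seg 3: down by d5 = 52/15 → (-18/5, -52/15)
  seg 4: left by d8 = 8 → (-58/5, -52/15)
  seg 5: down by d11 = 52/3 → (-58/5, -104/5)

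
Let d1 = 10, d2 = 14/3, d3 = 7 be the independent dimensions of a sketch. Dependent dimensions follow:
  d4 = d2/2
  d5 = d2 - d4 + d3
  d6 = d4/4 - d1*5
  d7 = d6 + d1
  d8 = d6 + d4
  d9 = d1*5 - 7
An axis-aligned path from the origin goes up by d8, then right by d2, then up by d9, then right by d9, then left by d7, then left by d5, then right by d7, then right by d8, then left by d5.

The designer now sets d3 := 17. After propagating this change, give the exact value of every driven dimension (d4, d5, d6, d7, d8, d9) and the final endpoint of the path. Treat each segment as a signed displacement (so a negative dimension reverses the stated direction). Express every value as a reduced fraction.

d4 = 7/3
d5 = 58/3
d6 = -593/12
d7 = -473/12
d8 = -565/12
d9 = 43
endpoint = (-457/12, -49/12)

Apply edit: d3 := 17
  d4 = d2/2 = 7/3
  d5 = d2 - d4 + d3 = 58/3
  d6 = d4/4 - d1*5 = -593/12
  d7 = d6 + d1 = -473/12
  d8 = d6 + d4 = -565/12
  d9 = d1*5 - 7 = 43
Walk from origin (0, 0):
  seg 1: up by d8 = -565/12 → (0, -565/12)
  seg 2: right by d2 = 14/3 → (14/3, -565/12)
  seg 3: up by d9 = 43 → (14/3, -49/12)
  seg 4: right by d9 = 43 → (143/3, -49/12)
  seg 5: left by d7 = -473/12 → (1045/12, -49/12)
  seg 6: left by d5 = 58/3 → (271/4, -49/12)
  seg 7: right by d7 = -473/12 → (85/3, -49/12)
  seg 8: right by d8 = -565/12 → (-75/4, -49/12)
  seg 9: left by d5 = 58/3 → (-457/12, -49/12)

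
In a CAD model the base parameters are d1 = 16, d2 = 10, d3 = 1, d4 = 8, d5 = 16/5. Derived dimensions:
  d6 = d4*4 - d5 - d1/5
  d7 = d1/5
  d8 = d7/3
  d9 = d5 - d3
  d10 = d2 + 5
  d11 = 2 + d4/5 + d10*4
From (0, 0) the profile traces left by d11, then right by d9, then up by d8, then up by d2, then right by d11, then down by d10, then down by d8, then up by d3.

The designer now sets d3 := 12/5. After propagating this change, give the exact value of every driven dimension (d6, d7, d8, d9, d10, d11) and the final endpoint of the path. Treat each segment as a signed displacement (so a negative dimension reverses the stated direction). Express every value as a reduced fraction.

Apply edit: d3 := 12/5
  d6 = d4*4 - d5 - d1/5 = 128/5
  d7 = d1/5 = 16/5
  d8 = d7/3 = 16/15
  d9 = d5 - d3 = 4/5
  d10 = d2 + 5 = 15
  d11 = 2 + d4/5 + d10*4 = 318/5
Walk from origin (0, 0):
  seg 1: left by d11 = 318/5 → (-318/5, 0)
  seg 2: right by d9 = 4/5 → (-314/5, 0)
  seg 3: up by d8 = 16/15 → (-314/5, 16/15)
  seg 4: up by d2 = 10 → (-314/5, 166/15)
  seg 5: right by d11 = 318/5 → (4/5, 166/15)
  seg 6: down by d10 = 15 → (4/5, -59/15)
  seg 7: down by d8 = 16/15 → (4/5, -5)
  seg 8: up by d3 = 12/5 → (4/5, -13/5)

d6 = 128/5
d7 = 16/5
d8 = 16/15
d9 = 4/5
d10 = 15
d11 = 318/5
endpoint = (4/5, -13/5)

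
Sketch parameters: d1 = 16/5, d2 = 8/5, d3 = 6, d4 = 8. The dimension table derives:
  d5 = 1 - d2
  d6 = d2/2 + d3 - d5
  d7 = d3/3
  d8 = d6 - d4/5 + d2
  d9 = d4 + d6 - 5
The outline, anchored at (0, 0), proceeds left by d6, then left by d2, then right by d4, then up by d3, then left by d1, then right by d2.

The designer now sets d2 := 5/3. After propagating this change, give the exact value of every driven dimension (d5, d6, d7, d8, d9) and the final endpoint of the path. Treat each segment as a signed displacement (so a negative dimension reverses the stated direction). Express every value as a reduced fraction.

Apply edit: d2 := 5/3
  d5 = 1 - d2 = -2/3
  d6 = d2/2 + d3 - d5 = 15/2
  d7 = d3/3 = 2
  d8 = d6 - d4/5 + d2 = 227/30
  d9 = d4 + d6 - 5 = 21/2
Walk from origin (0, 0):
  seg 1: left by d6 = 15/2 → (-15/2, 0)
  seg 2: left by d2 = 5/3 → (-55/6, 0)
  seg 3: right by d4 = 8 → (-7/6, 0)
  seg 4: up by d3 = 6 → (-7/6, 6)
  seg 5: left by d1 = 16/5 → (-131/30, 6)
  seg 6: right by d2 = 5/3 → (-27/10, 6)

d5 = -2/3
d6 = 15/2
d7 = 2
d8 = 227/30
d9 = 21/2
endpoint = (-27/10, 6)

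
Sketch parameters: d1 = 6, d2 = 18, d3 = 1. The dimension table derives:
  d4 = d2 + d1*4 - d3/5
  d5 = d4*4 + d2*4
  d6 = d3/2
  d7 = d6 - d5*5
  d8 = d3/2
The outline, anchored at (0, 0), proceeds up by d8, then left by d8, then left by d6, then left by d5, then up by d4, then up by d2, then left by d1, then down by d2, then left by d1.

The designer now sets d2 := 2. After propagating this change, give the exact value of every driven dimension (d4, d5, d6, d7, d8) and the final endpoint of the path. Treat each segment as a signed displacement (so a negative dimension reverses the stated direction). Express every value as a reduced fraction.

Apply edit: d2 := 2
  d4 = d2 + d1*4 - d3/5 = 129/5
  d5 = d4*4 + d2*4 = 556/5
  d6 = d3/2 = 1/2
  d7 = d6 - d5*5 = -1111/2
  d8 = d3/2 = 1/2
Walk from origin (0, 0):
  seg 1: up by d8 = 1/2 → (0, 1/2)
  seg 2: left by d8 = 1/2 → (-1/2, 1/2)
  seg 3: left by d6 = 1/2 → (-1, 1/2)
  seg 4: left by d5 = 556/5 → (-561/5, 1/2)
  seg 5: up by d4 = 129/5 → (-561/5, 263/10)
  seg 6: up by d2 = 2 → (-561/5, 283/10)
  seg 7: left by d1 = 6 → (-591/5, 283/10)
  seg 8: down by d2 = 2 → (-591/5, 263/10)
  seg 9: left by d1 = 6 → (-621/5, 263/10)

d4 = 129/5
d5 = 556/5
d6 = 1/2
d7 = -1111/2
d8 = 1/2
endpoint = (-621/5, 263/10)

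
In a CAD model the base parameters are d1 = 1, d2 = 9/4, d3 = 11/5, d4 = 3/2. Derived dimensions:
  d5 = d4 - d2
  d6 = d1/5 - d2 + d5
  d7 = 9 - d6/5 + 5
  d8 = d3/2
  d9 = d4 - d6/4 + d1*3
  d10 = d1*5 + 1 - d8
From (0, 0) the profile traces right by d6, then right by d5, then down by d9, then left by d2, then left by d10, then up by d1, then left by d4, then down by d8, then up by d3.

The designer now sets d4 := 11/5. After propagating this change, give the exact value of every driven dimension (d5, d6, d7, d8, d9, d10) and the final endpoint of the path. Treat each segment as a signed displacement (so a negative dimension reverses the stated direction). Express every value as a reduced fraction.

d5 = -1/20
d6 = -21/10
d7 = 721/50
d8 = 11/10
d9 = 229/40
d10 = 49/10
endpoint = (-23/2, -29/8)

Apply edit: d4 := 11/5
  d5 = d4 - d2 = -1/20
  d6 = d1/5 - d2 + d5 = -21/10
  d7 = 9 - d6/5 + 5 = 721/50
  d8 = d3/2 = 11/10
  d9 = d4 - d6/4 + d1*3 = 229/40
  d10 = d1*5 + 1 - d8 = 49/10
Walk from origin (0, 0):
  seg 1: right by d6 = -21/10 → (-21/10, 0)
  seg 2: right by d5 = -1/20 → (-43/20, 0)
  seg 3: down by d9 = 229/40 → (-43/20, -229/40)
  seg 4: left by d2 = 9/4 → (-22/5, -229/40)
  seg 5: left by d10 = 49/10 → (-93/10, -229/40)
  seg 6: up by d1 = 1 → (-93/10, -189/40)
  seg 7: left by d4 = 11/5 → (-23/2, -189/40)
  seg 8: down by d8 = 11/10 → (-23/2, -233/40)
  seg 9: up by d3 = 11/5 → (-23/2, -29/8)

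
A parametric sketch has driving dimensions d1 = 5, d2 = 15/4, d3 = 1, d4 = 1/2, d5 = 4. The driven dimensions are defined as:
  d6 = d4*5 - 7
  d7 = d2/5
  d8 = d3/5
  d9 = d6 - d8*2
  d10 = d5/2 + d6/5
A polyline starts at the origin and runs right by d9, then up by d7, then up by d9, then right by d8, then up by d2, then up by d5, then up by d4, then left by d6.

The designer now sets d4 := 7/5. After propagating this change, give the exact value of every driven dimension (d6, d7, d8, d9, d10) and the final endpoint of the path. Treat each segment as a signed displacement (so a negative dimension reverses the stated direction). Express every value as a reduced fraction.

Apply edit: d4 := 7/5
  d6 = d4*5 - 7 = 0
  d7 = d2/5 = 3/4
  d8 = d3/5 = 1/5
  d9 = d6 - d8*2 = -2/5
  d10 = d5/2 + d6/5 = 2
Walk from origin (0, 0):
  seg 1: right by d9 = -2/5 → (-2/5, 0)
  seg 2: up by d7 = 3/4 → (-2/5, 3/4)
  seg 3: up by d9 = -2/5 → (-2/5, 7/20)
  seg 4: right by d8 = 1/5 → (-1/5, 7/20)
  seg 5: up by d2 = 15/4 → (-1/5, 41/10)
  seg 6: up by d5 = 4 → (-1/5, 81/10)
  seg 7: up by d4 = 7/5 → (-1/5, 19/2)
  seg 8: left by d6 = 0 → (-1/5, 19/2)

d6 = 0
d7 = 3/4
d8 = 1/5
d9 = -2/5
d10 = 2
endpoint = (-1/5, 19/2)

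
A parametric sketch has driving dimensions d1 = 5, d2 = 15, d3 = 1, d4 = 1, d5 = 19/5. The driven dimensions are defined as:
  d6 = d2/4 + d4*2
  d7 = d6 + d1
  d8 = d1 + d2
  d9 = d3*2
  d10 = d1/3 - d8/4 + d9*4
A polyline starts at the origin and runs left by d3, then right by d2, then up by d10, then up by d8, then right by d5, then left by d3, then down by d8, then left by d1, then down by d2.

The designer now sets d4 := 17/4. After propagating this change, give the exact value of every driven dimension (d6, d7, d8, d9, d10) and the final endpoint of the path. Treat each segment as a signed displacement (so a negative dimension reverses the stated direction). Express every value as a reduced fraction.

Apply edit: d4 := 17/4
  d6 = d2/4 + d4*2 = 49/4
  d7 = d6 + d1 = 69/4
  d8 = d1 + d2 = 20
  d9 = d3*2 = 2
  d10 = d1/3 - d8/4 + d9*4 = 14/3
Walk from origin (0, 0):
  seg 1: left by d3 = 1 → (-1, 0)
  seg 2: right by d2 = 15 → (14, 0)
  seg 3: up by d10 = 14/3 → (14, 14/3)
  seg 4: up by d8 = 20 → (14, 74/3)
  seg 5: right by d5 = 19/5 → (89/5, 74/3)
  seg 6: left by d3 = 1 → (84/5, 74/3)
  seg 7: down by d8 = 20 → (84/5, 14/3)
  seg 8: left by d1 = 5 → (59/5, 14/3)
  seg 9: down by d2 = 15 → (59/5, -31/3)

d6 = 49/4
d7 = 69/4
d8 = 20
d9 = 2
d10 = 14/3
endpoint = (59/5, -31/3)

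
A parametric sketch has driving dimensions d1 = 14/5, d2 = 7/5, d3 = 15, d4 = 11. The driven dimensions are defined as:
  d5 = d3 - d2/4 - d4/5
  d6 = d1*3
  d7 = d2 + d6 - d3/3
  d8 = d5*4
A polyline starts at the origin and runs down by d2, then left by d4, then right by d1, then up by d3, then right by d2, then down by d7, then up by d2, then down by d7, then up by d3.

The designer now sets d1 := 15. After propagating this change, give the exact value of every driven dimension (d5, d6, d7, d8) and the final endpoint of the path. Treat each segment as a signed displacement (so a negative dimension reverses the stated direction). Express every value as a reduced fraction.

d5 = 249/20
d6 = 45
d7 = 207/5
d8 = 249/5
endpoint = (27/5, -264/5)

Apply edit: d1 := 15
  d5 = d3 - d2/4 - d4/5 = 249/20
  d6 = d1*3 = 45
  d7 = d2 + d6 - d3/3 = 207/5
  d8 = d5*4 = 249/5
Walk from origin (0, 0):
  seg 1: down by d2 = 7/5 → (0, -7/5)
  seg 2: left by d4 = 11 → (-11, -7/5)
  seg 3: right by d1 = 15 → (4, -7/5)
  seg 4: up by d3 = 15 → (4, 68/5)
  seg 5: right by d2 = 7/5 → (27/5, 68/5)
  seg 6: down by d7 = 207/5 → (27/5, -139/5)
  seg 7: up by d2 = 7/5 → (27/5, -132/5)
  seg 8: down by d7 = 207/5 → (27/5, -339/5)
  seg 9: up by d3 = 15 → (27/5, -264/5)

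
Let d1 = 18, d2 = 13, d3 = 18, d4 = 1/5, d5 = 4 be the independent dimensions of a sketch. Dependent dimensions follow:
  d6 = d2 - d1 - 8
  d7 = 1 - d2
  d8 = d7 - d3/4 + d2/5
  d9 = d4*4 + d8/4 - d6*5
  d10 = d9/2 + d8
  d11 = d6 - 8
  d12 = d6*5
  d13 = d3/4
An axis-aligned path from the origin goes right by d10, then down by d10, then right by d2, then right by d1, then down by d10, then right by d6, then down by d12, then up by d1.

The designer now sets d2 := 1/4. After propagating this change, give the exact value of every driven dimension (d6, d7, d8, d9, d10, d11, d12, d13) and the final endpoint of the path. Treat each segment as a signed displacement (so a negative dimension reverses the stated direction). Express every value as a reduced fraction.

d6 = -103/4
d7 = 3/4
d8 = -37/10
d9 = 1029/8
d10 = 4849/80
d11 = -135/4
d12 = -515/4
d13 = 9/2
endpoint = (4249/80, 1021/40)

Apply edit: d2 := 1/4
  d6 = d2 - d1 - 8 = -103/4
  d7 = 1 - d2 = 3/4
  d8 = d7 - d3/4 + d2/5 = -37/10
  d9 = d4*4 + d8/4 - d6*5 = 1029/8
  d10 = d9/2 + d8 = 4849/80
  d11 = d6 - 8 = -135/4
  d12 = d6*5 = -515/4
  d13 = d3/4 = 9/2
Walk from origin (0, 0):
  seg 1: right by d10 = 4849/80 → (4849/80, 0)
  seg 2: down by d10 = 4849/80 → (4849/80, -4849/80)
  seg 3: right by d2 = 1/4 → (4869/80, -4849/80)
  seg 4: right by d1 = 18 → (6309/80, -4849/80)
  seg 5: down by d10 = 4849/80 → (6309/80, -4849/40)
  seg 6: right by d6 = -103/4 → (4249/80, -4849/40)
  seg 7: down by d12 = -515/4 → (4249/80, 301/40)
  seg 8: up by d1 = 18 → (4249/80, 1021/40)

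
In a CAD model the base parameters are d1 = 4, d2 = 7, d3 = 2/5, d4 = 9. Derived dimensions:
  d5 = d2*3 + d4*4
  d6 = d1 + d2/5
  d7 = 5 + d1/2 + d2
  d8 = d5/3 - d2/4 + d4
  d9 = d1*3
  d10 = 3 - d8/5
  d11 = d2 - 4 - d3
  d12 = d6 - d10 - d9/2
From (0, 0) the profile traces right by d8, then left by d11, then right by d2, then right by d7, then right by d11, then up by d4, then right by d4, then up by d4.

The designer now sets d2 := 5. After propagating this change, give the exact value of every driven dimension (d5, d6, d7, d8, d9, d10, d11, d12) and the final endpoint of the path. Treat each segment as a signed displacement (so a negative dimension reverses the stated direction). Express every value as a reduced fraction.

Apply edit: d2 := 5
  d5 = d2*3 + d4*4 = 51
  d6 = d1 + d2/5 = 5
  d7 = 5 + d1/2 + d2 = 12
  d8 = d5/3 - d2/4 + d4 = 99/4
  d9 = d1*3 = 12
  d10 = 3 - d8/5 = -39/20
  d11 = d2 - 4 - d3 = 3/5
  d12 = d6 - d10 - d9/2 = 19/20
Walk from origin (0, 0):
  seg 1: right by d8 = 99/4 → (99/4, 0)
  seg 2: left by d11 = 3/5 → (483/20, 0)
  seg 3: right by d2 = 5 → (583/20, 0)
  seg 4: right by d7 = 12 → (823/20, 0)
  seg 5: right by d11 = 3/5 → (167/4, 0)
  seg 6: up by d4 = 9 → (167/4, 9)
  seg 7: right by d4 = 9 → (203/4, 9)
  seg 8: up by d4 = 9 → (203/4, 18)

d5 = 51
d6 = 5
d7 = 12
d8 = 99/4
d9 = 12
d10 = -39/20
d11 = 3/5
d12 = 19/20
endpoint = (203/4, 18)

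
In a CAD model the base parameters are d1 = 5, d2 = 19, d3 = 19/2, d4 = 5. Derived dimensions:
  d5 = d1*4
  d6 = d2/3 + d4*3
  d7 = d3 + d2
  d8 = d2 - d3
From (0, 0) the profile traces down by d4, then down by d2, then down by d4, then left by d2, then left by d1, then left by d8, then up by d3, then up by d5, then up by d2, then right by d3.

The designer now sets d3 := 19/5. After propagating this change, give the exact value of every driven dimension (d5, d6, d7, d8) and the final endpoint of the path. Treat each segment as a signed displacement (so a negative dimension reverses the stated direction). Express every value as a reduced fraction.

d5 = 20
d6 = 64/3
d7 = 114/5
d8 = 76/5
endpoint = (-177/5, 69/5)

Apply edit: d3 := 19/5
  d5 = d1*4 = 20
  d6 = d2/3 + d4*3 = 64/3
  d7 = d3 + d2 = 114/5
  d8 = d2 - d3 = 76/5
Walk from origin (0, 0):
  seg 1: down by d4 = 5 → (0, -5)
  seg 2: down by d2 = 19 → (0, -24)
  seg 3: down by d4 = 5 → (0, -29)
  seg 4: left by d2 = 19 → (-19, -29)
  seg 5: left by d1 = 5 → (-24, -29)
  seg 6: left by d8 = 76/5 → (-196/5, -29)
  seg 7: up by d3 = 19/5 → (-196/5, -126/5)
  seg 8: up by d5 = 20 → (-196/5, -26/5)
  seg 9: up by d2 = 19 → (-196/5, 69/5)
  seg 10: right by d3 = 19/5 → (-177/5, 69/5)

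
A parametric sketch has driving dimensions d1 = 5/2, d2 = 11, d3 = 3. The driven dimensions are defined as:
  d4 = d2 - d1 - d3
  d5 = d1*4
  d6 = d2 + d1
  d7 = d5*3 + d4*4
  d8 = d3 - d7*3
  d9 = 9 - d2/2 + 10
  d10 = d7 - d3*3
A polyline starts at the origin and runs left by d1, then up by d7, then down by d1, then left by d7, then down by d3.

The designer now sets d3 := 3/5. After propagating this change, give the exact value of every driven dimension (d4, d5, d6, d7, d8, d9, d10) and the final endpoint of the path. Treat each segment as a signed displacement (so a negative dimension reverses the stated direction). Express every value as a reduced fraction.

Apply edit: d3 := 3/5
  d4 = d2 - d1 - d3 = 79/10
  d5 = d1*4 = 10
  d6 = d2 + d1 = 27/2
  d7 = d5*3 + d4*4 = 308/5
  d8 = d3 - d7*3 = -921/5
  d9 = 9 - d2/2 + 10 = 27/2
  d10 = d7 - d3*3 = 299/5
Walk from origin (0, 0):
  seg 1: left by d1 = 5/2 → (-5/2, 0)
  seg 2: up by d7 = 308/5 → (-5/2, 308/5)
  seg 3: down by d1 = 5/2 → (-5/2, 591/10)
  seg 4: left by d7 = 308/5 → (-641/10, 591/10)
  seg 5: down by d3 = 3/5 → (-641/10, 117/2)

d4 = 79/10
d5 = 10
d6 = 27/2
d7 = 308/5
d8 = -921/5
d9 = 27/2
d10 = 299/5
endpoint = (-641/10, 117/2)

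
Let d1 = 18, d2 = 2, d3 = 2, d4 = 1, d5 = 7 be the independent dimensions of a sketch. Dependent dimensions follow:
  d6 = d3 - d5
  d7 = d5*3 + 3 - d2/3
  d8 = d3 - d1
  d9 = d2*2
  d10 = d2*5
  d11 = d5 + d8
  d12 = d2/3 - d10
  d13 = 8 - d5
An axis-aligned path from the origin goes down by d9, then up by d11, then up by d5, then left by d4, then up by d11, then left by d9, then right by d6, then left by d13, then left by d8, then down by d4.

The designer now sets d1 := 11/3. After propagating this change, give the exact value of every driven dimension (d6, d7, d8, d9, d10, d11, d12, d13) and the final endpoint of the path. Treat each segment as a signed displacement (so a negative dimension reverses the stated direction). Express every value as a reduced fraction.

Apply edit: d1 := 11/3
  d6 = d3 - d5 = -5
  d7 = d5*3 + 3 - d2/3 = 70/3
  d8 = d3 - d1 = -5/3
  d9 = d2*2 = 4
  d10 = d2*5 = 10
  d11 = d5 + d8 = 16/3
  d12 = d2/3 - d10 = -28/3
  d13 = 8 - d5 = 1
Walk from origin (0, 0):
  seg 1: down by d9 = 4 → (0, -4)
  seg 2: up by d11 = 16/3 → (0, 4/3)
  seg 3: up by d5 = 7 → (0, 25/3)
  seg 4: left by d4 = 1 → (-1, 25/3)
  seg 5: up by d11 = 16/3 → (-1, 41/3)
  seg 6: left by d9 = 4 → (-5, 41/3)
  seg 7: right by d6 = -5 → (-10, 41/3)
  seg 8: left by d13 = 1 → (-11, 41/3)
  seg 9: left by d8 = -5/3 → (-28/3, 41/3)
  seg 10: down by d4 = 1 → (-28/3, 38/3)

d6 = -5
d7 = 70/3
d8 = -5/3
d9 = 4
d10 = 10
d11 = 16/3
d12 = -28/3
d13 = 1
endpoint = (-28/3, 38/3)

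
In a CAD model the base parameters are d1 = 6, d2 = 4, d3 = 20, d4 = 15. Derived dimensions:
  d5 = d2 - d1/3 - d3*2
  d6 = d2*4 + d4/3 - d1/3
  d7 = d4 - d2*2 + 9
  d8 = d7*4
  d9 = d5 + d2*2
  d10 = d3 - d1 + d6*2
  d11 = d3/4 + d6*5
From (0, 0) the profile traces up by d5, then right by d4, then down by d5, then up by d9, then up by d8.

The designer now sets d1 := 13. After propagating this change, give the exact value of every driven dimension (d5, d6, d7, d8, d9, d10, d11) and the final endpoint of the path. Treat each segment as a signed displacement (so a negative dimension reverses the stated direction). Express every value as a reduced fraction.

d5 = -121/3
d6 = 50/3
d7 = 16
d8 = 64
d9 = -97/3
d10 = 121/3
d11 = 265/3
endpoint = (15, 95/3)

Apply edit: d1 := 13
  d5 = d2 - d1/3 - d3*2 = -121/3
  d6 = d2*4 + d4/3 - d1/3 = 50/3
  d7 = d4 - d2*2 + 9 = 16
  d8 = d7*4 = 64
  d9 = d5 + d2*2 = -97/3
  d10 = d3 - d1 + d6*2 = 121/3
  d11 = d3/4 + d6*5 = 265/3
Walk from origin (0, 0):
  seg 1: up by d5 = -121/3 → (0, -121/3)
  seg 2: right by d4 = 15 → (15, -121/3)
  seg 3: down by d5 = -121/3 → (15, 0)
  seg 4: up by d9 = -97/3 → (15, -97/3)
  seg 5: up by d8 = 64 → (15, 95/3)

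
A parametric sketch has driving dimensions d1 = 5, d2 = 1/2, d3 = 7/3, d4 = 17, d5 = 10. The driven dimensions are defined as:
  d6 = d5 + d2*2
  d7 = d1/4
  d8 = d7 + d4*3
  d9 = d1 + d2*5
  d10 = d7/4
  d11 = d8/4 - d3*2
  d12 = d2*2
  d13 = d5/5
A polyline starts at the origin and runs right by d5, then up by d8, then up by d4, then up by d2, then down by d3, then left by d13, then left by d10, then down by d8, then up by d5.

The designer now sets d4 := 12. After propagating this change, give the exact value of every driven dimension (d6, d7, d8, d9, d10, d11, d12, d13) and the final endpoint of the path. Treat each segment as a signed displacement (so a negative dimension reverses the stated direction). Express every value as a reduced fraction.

d6 = 11
d7 = 5/4
d8 = 149/4
d9 = 15/2
d10 = 5/16
d11 = 223/48
d12 = 1
d13 = 2
endpoint = (123/16, 121/6)

Apply edit: d4 := 12
  d6 = d5 + d2*2 = 11
  d7 = d1/4 = 5/4
  d8 = d7 + d4*3 = 149/4
  d9 = d1 + d2*5 = 15/2
  d10 = d7/4 = 5/16
  d11 = d8/4 - d3*2 = 223/48
  d12 = d2*2 = 1
  d13 = d5/5 = 2
Walk from origin (0, 0):
  seg 1: right by d5 = 10 → (10, 0)
  seg 2: up by d8 = 149/4 → (10, 149/4)
  seg 3: up by d4 = 12 → (10, 197/4)
  seg 4: up by d2 = 1/2 → (10, 199/4)
  seg 5: down by d3 = 7/3 → (10, 569/12)
  seg 6: left by d13 = 2 → (8, 569/12)
  seg 7: left by d10 = 5/16 → (123/16, 569/12)
  seg 8: down by d8 = 149/4 → (123/16, 61/6)
  seg 9: up by d5 = 10 → (123/16, 121/6)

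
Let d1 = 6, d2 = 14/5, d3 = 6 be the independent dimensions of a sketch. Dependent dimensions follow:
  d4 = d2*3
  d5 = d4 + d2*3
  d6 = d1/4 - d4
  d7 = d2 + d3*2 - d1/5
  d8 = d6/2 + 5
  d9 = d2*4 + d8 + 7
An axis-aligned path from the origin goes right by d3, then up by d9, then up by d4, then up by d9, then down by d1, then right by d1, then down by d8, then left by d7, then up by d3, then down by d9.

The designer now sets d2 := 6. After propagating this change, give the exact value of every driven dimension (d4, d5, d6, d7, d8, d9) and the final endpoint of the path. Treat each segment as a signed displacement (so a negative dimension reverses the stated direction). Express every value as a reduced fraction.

Apply edit: d2 := 6
  d4 = d2*3 = 18
  d5 = d4 + d2*3 = 36
  d6 = d1/4 - d4 = -33/2
  d7 = d2 + d3*2 - d1/5 = 84/5
  d8 = d6/2 + 5 = -13/4
  d9 = d2*4 + d8 + 7 = 111/4
Walk from origin (0, 0):
  seg 1: right by d3 = 6 → (6, 0)
  seg 2: up by d9 = 111/4 → (6, 111/4)
  seg 3: up by d4 = 18 → (6, 183/4)
  seg 4: up by d9 = 111/4 → (6, 147/2)
  seg 5: down by d1 = 6 → (6, 135/2)
  seg 6: right by d1 = 6 → (12, 135/2)
  seg 7: down by d8 = -13/4 → (12, 283/4)
  seg 8: left by d7 = 84/5 → (-24/5, 283/4)
  seg 9: up by d3 = 6 → (-24/5, 307/4)
  seg 10: down by d9 = 111/4 → (-24/5, 49)

d4 = 18
d5 = 36
d6 = -33/2
d7 = 84/5
d8 = -13/4
d9 = 111/4
endpoint = (-24/5, 49)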